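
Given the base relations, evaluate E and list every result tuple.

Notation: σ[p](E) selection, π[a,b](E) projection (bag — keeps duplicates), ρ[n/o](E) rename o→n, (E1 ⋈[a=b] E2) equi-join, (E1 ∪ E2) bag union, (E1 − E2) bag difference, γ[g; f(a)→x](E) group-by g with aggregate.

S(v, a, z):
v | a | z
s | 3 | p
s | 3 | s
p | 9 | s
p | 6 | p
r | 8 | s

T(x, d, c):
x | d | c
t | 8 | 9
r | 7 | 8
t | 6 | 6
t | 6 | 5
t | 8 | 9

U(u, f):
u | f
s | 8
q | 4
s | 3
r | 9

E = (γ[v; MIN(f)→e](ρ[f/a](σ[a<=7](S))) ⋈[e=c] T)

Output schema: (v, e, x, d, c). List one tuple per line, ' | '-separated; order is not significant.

Per-node cardinality:
  S → 5
  σ[a<=7](S) → 3
  ρ[f/a](σ[a<=7](S)) → 3
  γ[v; MIN(f)→e](ρ[f/a](σ[a<=7](S))) → 2
  T → 5
  (γ[v; MIN(f)→e](ρ[f/a](σ[a<=7](S))) ⋈[e=c] T) → 1

== RESULT ==
v | e | x | d | c
p | 6 | t | 6 | 6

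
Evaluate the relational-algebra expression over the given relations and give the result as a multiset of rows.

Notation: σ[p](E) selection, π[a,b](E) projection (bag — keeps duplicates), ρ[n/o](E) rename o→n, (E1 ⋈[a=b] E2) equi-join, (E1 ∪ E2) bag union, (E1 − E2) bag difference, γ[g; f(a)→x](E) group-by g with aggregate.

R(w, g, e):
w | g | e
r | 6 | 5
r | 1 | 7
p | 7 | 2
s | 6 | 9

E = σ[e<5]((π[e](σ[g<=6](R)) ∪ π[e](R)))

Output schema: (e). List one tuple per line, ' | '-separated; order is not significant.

Per-node cardinality:
  R → 4
  σ[g<=6](R) → 3
  π[e](σ[g<=6](R)) → 3
  R → 4
  π[e](R) → 4
  (π[e](σ[g<=6](R)) ∪ π[e](R)) → 7
  σ[e<5]((π[e](σ[g<=6](R)) ∪ π[e](R))) → 1

== RESULT ==
e
2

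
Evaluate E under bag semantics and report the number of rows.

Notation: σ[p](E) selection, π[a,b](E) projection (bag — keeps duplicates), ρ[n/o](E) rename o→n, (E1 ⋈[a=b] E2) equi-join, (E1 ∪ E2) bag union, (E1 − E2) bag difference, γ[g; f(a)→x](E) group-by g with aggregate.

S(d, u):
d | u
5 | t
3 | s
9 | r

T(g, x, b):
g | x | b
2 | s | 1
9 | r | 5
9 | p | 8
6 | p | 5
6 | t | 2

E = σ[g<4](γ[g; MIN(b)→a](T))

Subexpression sizes:
  T → 5
  γ[g; MIN(b)→a](T) → 3
  σ[g<4](γ[g; MIN(b)→a](T)) → 1

|E| = 1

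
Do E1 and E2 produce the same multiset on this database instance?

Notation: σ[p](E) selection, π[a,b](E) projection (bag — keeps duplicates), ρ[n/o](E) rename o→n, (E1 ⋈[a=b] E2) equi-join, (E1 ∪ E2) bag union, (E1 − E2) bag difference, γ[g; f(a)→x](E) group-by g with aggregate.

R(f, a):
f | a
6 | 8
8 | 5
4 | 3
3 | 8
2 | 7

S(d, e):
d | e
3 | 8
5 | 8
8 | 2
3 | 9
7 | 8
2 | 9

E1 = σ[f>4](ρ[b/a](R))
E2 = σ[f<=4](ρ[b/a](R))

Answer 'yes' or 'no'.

E1 subexpression sizes:
  R → 5
  ρ[b/a](R) → 5
  σ[f>4](ρ[b/a](R)) → 2
E2 subexpression sizes:
  R → 5
  ρ[b/a](R) → 5
  σ[f<=4](ρ[b/a](R)) → 3

E1 result:
f | b
6 | 8
8 | 5
E2 result:
f | b
2 | 7
3 | 8
4 | 3
Witness: (3, 8) appears 0× in E1 but 1× in E2.

no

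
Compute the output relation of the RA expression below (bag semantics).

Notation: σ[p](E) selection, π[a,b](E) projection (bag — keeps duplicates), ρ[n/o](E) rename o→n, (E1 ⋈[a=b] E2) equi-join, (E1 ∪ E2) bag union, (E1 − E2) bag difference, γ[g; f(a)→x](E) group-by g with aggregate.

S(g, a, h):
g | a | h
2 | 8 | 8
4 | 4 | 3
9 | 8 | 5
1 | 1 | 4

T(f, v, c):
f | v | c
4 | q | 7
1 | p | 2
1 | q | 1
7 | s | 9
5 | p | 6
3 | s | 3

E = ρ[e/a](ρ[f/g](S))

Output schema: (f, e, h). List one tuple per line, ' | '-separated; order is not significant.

Subexpression sizes:
  S → 4
  ρ[f/g](S) → 4
  ρ[e/a](ρ[f/g](S)) → 4

== RESULT ==
f | e | h
1 | 1 | 4
2 | 8 | 8
4 | 4 | 3
9 | 8 | 5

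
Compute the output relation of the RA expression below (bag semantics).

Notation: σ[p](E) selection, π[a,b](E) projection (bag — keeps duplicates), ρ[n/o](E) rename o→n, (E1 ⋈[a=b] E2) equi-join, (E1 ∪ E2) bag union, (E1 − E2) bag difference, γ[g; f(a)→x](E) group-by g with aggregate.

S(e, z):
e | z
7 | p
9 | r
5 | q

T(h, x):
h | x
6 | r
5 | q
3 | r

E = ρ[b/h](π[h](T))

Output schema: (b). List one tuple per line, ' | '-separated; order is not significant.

Row counts bottom-up:
  T → 3
  π[h](T) → 3
  ρ[b/h](π[h](T)) → 3

== RESULT ==
b
3
5
6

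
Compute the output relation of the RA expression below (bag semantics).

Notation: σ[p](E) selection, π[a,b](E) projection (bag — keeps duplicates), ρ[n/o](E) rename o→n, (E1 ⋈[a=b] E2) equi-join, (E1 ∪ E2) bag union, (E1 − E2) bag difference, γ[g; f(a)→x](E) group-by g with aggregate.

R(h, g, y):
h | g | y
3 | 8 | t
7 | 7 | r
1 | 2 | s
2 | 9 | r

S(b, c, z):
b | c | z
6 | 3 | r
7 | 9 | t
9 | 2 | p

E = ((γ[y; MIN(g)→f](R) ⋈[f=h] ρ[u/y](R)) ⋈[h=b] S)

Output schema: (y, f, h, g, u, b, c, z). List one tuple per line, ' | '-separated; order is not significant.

Stepwise |·|:
  R → 4
  γ[y; MIN(g)→f](R) → 3
  R → 4
  ρ[u/y](R) → 4
  (γ[y; MIN(g)→f](R) ⋈[f=h] ρ[u/y](R)) → 2
  S → 3
  ((γ[y; MIN(g)→f](R) ⋈[f=h] ρ[u/y](R)) ⋈[h=b] S) → 1

== RESULT ==
y | f | h | g | u | b | c | z
r | 7 | 7 | 7 | r | 7 | 9 | t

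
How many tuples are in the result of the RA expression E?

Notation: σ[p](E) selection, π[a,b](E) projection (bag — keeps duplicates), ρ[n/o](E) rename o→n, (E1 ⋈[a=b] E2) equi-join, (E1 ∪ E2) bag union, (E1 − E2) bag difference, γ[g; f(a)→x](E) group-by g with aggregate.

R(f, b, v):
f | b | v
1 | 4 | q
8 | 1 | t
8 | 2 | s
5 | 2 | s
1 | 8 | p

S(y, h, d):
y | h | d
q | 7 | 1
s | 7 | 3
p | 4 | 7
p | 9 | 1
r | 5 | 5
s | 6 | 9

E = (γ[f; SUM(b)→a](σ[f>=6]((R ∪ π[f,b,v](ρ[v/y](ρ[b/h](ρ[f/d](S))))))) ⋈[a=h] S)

Subexpression sizes:
  R → 5
  S → 6
  ρ[f/d](S) → 6
  ρ[b/h](ρ[f/d](S)) → 6
  ρ[v/y](ρ[b/h](ρ[f/d](S))) → 6
  π[f,b,v](ρ[v/y](ρ[b/h](ρ[f/d](S)))) → 6
  (R ∪ π[f,b,v](ρ[v/y](ρ[b/h](ρ[f/d](S))))) → 11
  σ[f>=6]((R ∪ π[f,b,v](ρ[v/y](ρ[b/h](ρ[f/d](S)))))) → 4
  γ[f; SUM(b)→a](σ[f>=6]((R ∪ π[f,b,v](ρ[v/y](ρ[b/h](ρ[f/d](S))))))) → 3
  S → 6
  (γ[f; SUM(b)→a](σ[f>=6]((R ∪ π[f,b,v](ρ[v/y](ρ[b/h](ρ[f/d](S))))))) ⋈[a=h] S) → 2

|E| = 2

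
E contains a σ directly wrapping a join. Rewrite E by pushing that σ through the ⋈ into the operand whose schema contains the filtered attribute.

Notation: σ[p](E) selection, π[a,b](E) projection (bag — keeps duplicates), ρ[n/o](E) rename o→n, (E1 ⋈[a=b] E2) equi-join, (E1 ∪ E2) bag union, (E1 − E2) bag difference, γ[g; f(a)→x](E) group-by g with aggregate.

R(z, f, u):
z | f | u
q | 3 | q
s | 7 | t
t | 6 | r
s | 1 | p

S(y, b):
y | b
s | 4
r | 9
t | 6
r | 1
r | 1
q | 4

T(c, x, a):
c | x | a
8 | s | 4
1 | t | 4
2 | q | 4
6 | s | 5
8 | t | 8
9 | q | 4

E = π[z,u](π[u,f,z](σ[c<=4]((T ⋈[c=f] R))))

σ filters on c, owned by the left side.
E' = π[z,u](π[u,f,z]((σ[c<=4](T) ⋈[c=f] R)))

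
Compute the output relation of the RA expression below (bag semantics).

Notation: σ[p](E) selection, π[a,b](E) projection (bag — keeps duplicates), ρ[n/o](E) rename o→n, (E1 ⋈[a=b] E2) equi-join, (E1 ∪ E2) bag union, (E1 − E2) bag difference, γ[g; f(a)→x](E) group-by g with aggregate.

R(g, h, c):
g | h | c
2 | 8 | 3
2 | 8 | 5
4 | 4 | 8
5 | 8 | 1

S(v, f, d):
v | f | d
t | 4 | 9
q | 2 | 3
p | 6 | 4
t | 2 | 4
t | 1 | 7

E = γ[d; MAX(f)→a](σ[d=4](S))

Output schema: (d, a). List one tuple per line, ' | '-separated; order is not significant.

Row counts bottom-up:
  S → 5
  σ[d=4](S) → 2
  γ[d; MAX(f)→a](σ[d=4](S)) → 1

== RESULT ==
d | a
4 | 6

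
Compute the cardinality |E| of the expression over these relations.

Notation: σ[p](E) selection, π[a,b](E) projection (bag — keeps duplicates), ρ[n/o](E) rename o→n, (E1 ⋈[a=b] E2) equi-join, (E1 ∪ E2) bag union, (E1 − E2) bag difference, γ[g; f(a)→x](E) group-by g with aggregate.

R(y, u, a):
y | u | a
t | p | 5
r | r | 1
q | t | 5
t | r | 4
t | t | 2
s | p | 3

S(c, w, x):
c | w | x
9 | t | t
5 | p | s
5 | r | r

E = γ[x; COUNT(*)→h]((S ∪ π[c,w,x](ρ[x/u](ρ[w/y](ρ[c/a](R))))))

Row counts bottom-up:
  S → 3
  R → 6
  ρ[c/a](R) → 6
  ρ[w/y](ρ[c/a](R)) → 6
  ρ[x/u](ρ[w/y](ρ[c/a](R))) → 6
  π[c,w,x](ρ[x/u](ρ[w/y](ρ[c/a](R)))) → 6
  (S ∪ π[c,w,x](ρ[x/u](ρ[w/y](ρ[c/a](R))))) → 9
  γ[x; COUNT(*)→h]((S ∪ π[c,w,x](ρ[x/u](ρ[w/y](ρ[c/a](R)))))) → 4

|E| = 4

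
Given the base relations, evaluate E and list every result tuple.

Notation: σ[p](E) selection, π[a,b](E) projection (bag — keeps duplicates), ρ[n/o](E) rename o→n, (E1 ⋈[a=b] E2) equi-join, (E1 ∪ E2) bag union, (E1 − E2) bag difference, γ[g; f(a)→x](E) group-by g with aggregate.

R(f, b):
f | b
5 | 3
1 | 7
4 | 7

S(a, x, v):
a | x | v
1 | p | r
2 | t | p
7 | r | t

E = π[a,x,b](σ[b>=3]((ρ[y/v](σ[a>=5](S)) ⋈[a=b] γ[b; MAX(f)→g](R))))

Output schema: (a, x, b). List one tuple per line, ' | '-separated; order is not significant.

Row counts bottom-up:
  S → 3
  σ[a>=5](S) → 1
  ρ[y/v](σ[a>=5](S)) → 1
  R → 3
  γ[b; MAX(f)→g](R) → 2
  (ρ[y/v](σ[a>=5](S)) ⋈[a=b] γ[b; MAX(f)→g](R)) → 1
  σ[b>=3]((ρ[y/v](σ[a>=5](S)) ⋈[a=b] γ[b; MAX(f)→g](R))) → 1
  π[a,x,b](σ[b>=3]((ρ[y/v](σ[a>=5](S)) ⋈[a=b] γ[b; MAX(f)→g](R)))) → 1

== RESULT ==
a | x | b
7 | r | 7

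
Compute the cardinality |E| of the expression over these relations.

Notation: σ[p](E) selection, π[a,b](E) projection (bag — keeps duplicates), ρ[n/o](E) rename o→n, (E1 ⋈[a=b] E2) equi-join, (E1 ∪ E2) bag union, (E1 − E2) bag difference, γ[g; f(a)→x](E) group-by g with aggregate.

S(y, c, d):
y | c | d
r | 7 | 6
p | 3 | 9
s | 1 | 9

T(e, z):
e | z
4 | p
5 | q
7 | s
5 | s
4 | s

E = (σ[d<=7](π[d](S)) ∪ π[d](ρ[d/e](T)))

Stepwise |·|:
  S → 3
  π[d](S) → 3
  σ[d<=7](π[d](S)) → 1
  T → 5
  ρ[d/e](T) → 5
  π[d](ρ[d/e](T)) → 5
  (σ[d<=7](π[d](S)) ∪ π[d](ρ[d/e](T))) → 6

|E| = 6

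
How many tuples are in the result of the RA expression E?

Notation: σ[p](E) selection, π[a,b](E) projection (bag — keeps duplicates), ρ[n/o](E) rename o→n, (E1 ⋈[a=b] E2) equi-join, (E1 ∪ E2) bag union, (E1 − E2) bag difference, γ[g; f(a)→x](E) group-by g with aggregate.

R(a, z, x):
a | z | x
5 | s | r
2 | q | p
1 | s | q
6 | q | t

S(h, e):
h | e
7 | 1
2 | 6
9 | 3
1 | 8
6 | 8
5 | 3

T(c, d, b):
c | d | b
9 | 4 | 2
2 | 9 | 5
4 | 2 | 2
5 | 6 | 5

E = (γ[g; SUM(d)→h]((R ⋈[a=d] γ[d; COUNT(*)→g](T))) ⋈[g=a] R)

Per-node cardinality:
  R → 4
  T → 4
  γ[d; COUNT(*)→g](T) → 4
  (R ⋈[a=d] γ[d; COUNT(*)→g](T)) → 2
  γ[g; SUM(d)→h]((R ⋈[a=d] γ[d; COUNT(*)→g](T))) → 1
  R → 4
  (γ[g; SUM(d)→h]((R ⋈[a=d] γ[d; COUNT(*)→g](T))) ⋈[g=a] R) → 1

|E| = 1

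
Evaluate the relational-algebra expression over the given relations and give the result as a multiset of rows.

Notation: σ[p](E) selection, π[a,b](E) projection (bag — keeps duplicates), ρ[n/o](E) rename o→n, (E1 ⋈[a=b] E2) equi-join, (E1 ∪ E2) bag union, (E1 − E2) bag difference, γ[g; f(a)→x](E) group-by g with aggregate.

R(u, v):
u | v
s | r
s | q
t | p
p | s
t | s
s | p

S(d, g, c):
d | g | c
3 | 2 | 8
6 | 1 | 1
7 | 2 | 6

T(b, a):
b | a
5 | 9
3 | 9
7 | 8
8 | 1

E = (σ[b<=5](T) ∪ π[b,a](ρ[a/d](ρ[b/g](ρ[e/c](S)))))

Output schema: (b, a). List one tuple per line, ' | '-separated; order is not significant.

Per-node cardinality:
  T → 4
  σ[b<=5](T) → 2
  S → 3
  ρ[e/c](S) → 3
  ρ[b/g](ρ[e/c](S)) → 3
  ρ[a/d](ρ[b/g](ρ[e/c](S))) → 3
  π[b,a](ρ[a/d](ρ[b/g](ρ[e/c](S)))) → 3
  (σ[b<=5](T) ∪ π[b,a](ρ[a/d](ρ[b/g](ρ[e/c](S))))) → 5

== RESULT ==
b | a
1 | 6
2 | 3
2 | 7
3 | 9
5 | 9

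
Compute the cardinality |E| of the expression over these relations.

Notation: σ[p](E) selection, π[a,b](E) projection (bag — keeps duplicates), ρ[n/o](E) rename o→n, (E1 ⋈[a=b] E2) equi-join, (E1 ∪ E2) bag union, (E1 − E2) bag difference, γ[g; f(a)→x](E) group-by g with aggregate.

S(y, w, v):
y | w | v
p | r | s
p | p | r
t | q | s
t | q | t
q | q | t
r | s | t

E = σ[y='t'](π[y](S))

Stepwise |·|:
  S → 6
  π[y](S) → 6
  σ[y='t'](π[y](S)) → 2

|E| = 2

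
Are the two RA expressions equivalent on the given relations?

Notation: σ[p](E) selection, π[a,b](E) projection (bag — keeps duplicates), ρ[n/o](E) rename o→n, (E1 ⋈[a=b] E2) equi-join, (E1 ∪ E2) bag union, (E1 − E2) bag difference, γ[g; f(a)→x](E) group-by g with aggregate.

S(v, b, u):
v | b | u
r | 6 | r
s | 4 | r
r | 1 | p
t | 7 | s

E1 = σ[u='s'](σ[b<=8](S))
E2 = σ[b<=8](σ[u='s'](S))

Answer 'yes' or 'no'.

E1 per-node cardinality:
  S → 4
  σ[b<=8](S) → 4
  σ[u='s'](σ[b<=8](S)) → 1
E2 per-node cardinality:
  S → 4
  σ[u='s'](S) → 1
  σ[b<=8](σ[u='s'](S)) → 1

E1 and E2 produce the same multiset:
v | b | u
t | 7 | s

yes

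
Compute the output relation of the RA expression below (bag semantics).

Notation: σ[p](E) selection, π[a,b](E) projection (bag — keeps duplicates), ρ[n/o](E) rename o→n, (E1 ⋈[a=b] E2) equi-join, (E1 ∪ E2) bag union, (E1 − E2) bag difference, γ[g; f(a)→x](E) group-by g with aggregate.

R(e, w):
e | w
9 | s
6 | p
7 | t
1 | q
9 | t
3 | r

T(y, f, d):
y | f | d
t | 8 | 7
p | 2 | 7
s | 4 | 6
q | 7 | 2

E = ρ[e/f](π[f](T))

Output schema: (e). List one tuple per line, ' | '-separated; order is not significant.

Row counts bottom-up:
  T → 4
  π[f](T) → 4
  ρ[e/f](π[f](T)) → 4

== RESULT ==
e
2
4
7
8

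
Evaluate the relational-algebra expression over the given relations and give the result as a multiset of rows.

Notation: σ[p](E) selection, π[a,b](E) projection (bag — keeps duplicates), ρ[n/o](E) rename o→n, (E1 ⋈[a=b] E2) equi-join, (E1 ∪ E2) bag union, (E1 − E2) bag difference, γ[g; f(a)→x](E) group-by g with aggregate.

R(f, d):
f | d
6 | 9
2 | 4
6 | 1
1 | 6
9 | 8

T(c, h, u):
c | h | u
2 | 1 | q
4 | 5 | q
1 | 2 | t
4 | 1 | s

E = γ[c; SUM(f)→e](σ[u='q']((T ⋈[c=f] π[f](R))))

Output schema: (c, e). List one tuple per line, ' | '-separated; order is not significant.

Per-node cardinality:
  T → 4
  R → 5
  π[f](R) → 5
  (T ⋈[c=f] π[f](R)) → 2
  σ[u='q']((T ⋈[c=f] π[f](R))) → 1
  γ[c; SUM(f)→e](σ[u='q']((T ⋈[c=f] π[f](R)))) → 1

== RESULT ==
c | e
2 | 2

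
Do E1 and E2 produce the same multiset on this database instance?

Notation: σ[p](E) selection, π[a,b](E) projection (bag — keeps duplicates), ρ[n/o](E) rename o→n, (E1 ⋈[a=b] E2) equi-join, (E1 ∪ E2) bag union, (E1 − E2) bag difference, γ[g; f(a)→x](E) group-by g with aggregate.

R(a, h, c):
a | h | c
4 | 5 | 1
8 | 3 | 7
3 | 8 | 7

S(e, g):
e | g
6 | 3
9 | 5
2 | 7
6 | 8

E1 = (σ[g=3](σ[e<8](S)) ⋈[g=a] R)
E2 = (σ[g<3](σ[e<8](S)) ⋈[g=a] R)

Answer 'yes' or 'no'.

E1 stepwise |·|:
  S → 4
  σ[e<8](S) → 3
  σ[g=3](σ[e<8](S)) → 1
  R → 3
  (σ[g=3](σ[e<8](S)) ⋈[g=a] R) → 1
E2 stepwise |·|:
  S → 4
  σ[e<8](S) → 3
  σ[g<3](σ[e<8](S)) → 0
  R → 3
  (σ[g<3](σ[e<8](S)) ⋈[g=a] R) → 0

E1 result:
e | g | a | h | c
6 | 3 | 3 | 8 | 7
E2 result:
e | g | a | h | c
(0 rows)
Witness: (6, 3, 3, 8, 7) appears 1× in E1 but 0× in E2.

no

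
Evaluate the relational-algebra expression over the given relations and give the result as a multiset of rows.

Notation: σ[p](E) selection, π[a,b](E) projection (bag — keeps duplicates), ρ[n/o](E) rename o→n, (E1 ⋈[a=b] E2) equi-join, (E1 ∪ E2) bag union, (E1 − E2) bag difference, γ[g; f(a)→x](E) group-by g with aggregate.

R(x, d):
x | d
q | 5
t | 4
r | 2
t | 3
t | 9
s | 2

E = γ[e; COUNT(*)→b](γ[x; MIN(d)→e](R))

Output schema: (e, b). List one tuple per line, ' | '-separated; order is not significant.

Subexpression sizes:
  R → 6
  γ[x; MIN(d)→e](R) → 4
  γ[e; COUNT(*)→b](γ[x; MIN(d)→e](R)) → 3

== RESULT ==
e | b
2 | 2
3 | 1
5 | 1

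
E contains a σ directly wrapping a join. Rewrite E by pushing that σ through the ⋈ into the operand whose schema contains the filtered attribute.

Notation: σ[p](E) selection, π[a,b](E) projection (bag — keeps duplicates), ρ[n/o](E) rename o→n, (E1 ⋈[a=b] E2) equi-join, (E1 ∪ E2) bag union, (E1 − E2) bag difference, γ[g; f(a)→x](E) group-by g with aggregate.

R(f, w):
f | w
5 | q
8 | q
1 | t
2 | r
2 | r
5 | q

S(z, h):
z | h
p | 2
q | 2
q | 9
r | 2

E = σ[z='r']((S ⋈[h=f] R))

σ filters on z, owned by the left side.
E' = (σ[z='r'](S) ⋈[h=f] R)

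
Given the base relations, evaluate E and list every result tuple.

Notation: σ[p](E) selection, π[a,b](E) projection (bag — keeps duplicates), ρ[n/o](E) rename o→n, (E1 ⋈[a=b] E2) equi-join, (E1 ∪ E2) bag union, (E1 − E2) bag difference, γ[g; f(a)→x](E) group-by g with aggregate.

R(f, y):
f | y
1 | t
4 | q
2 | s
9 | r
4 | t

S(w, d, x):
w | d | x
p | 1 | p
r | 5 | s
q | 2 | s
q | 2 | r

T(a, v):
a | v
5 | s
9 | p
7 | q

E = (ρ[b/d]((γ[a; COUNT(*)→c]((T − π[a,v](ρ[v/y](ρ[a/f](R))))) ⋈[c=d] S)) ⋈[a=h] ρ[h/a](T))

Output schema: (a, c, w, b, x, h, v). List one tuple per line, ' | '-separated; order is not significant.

Subexpression sizes:
  T → 3
  R → 5
  ρ[a/f](R) → 5
  ρ[v/y](ρ[a/f](R)) → 5
  π[a,v](ρ[v/y](ρ[a/f](R))) → 5
  (T − π[a,v](ρ[v/y](ρ[a/f](R)))) → 3
  γ[a; COUNT(*)→c]((T − π[a,v](ρ[v/y](ρ[a/f](R))))) → 3
  S → 4
  (γ[a; COUNT(*)→c]((T − π[a,v](ρ[v/y](ρ[a/f](R))))) ⋈[c=d] S) → 3
  ρ[b/d]((γ[a; COUNT(*)→c]((T − π[a,v](ρ[v/y](ρ[a/f](R))))) ⋈[c=d] S)) → 3
  T → 3
  ρ[h/a](T) → 3
  (ρ[b/d]((γ[a; COUNT(*)→c]((T − π[a,v](ρ[v/y](ρ[a/f](R))))) ⋈[c=d] S)) ⋈[a=h] ρ[h/a](T)) → 3

== RESULT ==
a | c | w | b | x | h | v
5 | 1 | p | 1 | p | 5 | s
7 | 1 | p | 1 | p | 7 | q
9 | 1 | p | 1 | p | 9 | p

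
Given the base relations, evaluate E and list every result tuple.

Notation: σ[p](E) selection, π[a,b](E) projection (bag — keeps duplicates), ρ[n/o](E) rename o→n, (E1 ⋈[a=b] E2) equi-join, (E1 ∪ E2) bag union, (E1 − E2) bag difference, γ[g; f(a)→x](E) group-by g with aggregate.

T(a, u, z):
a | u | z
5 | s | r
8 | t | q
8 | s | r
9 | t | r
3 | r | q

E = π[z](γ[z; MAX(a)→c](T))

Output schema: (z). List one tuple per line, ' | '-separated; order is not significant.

Row counts bottom-up:
  T → 5
  γ[z; MAX(a)→c](T) → 2
  π[z](γ[z; MAX(a)→c](T)) → 2

== RESULT ==
z
q
r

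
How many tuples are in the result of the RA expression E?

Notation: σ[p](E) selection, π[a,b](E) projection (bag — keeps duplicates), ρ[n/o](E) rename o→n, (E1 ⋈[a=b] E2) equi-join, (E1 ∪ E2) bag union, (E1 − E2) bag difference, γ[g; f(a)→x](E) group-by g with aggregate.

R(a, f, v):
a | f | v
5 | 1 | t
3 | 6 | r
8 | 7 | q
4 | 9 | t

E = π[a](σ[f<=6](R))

Stepwise |·|:
  R → 4
  σ[f<=6](R) → 2
  π[a](σ[f<=6](R)) → 2

|E| = 2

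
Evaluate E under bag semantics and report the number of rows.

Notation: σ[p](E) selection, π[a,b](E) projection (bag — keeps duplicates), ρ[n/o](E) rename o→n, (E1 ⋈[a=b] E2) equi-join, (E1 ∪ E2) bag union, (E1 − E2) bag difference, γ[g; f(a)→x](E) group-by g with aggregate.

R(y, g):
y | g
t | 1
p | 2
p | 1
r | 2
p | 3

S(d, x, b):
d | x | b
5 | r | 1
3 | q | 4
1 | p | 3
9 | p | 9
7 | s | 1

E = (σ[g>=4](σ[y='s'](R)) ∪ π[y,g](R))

Subexpression sizes:
  R → 5
  σ[y='s'](R) → 0
  σ[g>=4](σ[y='s'](R)) → 0
  R → 5
  π[y,g](R) → 5
  (σ[g>=4](σ[y='s'](R)) ∪ π[y,g](R)) → 5

|E| = 5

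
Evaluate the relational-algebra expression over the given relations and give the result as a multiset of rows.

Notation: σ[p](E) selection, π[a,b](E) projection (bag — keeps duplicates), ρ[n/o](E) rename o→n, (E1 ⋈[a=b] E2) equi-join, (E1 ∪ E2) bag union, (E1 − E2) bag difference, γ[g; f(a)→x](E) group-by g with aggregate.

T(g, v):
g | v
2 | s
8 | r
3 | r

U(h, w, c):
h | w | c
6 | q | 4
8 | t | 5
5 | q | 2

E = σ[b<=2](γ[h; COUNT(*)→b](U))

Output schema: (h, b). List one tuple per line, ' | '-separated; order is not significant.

Stepwise |·|:
  U → 3
  γ[h; COUNT(*)→b](U) → 3
  σ[b<=2](γ[h; COUNT(*)→b](U)) → 3

== RESULT ==
h | b
5 | 1
6 | 1
8 | 1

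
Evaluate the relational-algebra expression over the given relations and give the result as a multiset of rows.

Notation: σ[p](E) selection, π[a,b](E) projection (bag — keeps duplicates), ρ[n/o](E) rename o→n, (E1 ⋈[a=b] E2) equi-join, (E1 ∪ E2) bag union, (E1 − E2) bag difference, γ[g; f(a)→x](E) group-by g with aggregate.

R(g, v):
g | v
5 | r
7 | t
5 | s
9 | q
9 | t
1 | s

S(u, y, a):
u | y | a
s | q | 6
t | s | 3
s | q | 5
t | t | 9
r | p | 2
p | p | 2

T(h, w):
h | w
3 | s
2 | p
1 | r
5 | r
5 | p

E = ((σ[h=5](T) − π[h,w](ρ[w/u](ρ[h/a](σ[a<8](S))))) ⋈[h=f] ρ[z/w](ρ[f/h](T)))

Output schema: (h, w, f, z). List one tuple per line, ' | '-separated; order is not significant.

Subexpression sizes:
  T → 5
  σ[h=5](T) → 2
  S → 6
  σ[a<8](S) → 5
  ρ[h/a](σ[a<8](S)) → 5
  ρ[w/u](ρ[h/a](σ[a<8](S))) → 5
  π[h,w](ρ[w/u](ρ[h/a](σ[a<8](S)))) → 5
  (σ[h=5](T) − π[h,w](ρ[w/u](ρ[h/a](σ[a<8](S))))) → 2
  T → 5
  ρ[f/h](T) → 5
  ρ[z/w](ρ[f/h](T)) → 5
  ((σ[h=5](T) − π[h,w](ρ[w/u](ρ[h/a](σ[a<8](S))))) ⋈[h=f] ρ[z/w](ρ[f/h](T))) → 4

== RESULT ==
h | w | f | z
5 | p | 5 | p
5 | p | 5 | r
5 | r | 5 | p
5 | r | 5 | r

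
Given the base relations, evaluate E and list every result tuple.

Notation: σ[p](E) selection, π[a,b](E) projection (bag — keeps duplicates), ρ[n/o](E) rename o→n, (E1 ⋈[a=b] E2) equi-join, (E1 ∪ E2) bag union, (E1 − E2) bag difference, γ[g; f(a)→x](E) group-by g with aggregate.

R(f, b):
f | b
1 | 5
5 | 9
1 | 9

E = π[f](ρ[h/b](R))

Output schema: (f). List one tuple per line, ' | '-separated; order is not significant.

Row counts bottom-up:
  R → 3
  ρ[h/b](R) → 3
  π[f](ρ[h/b](R)) → 3

== RESULT ==
f
1
1
5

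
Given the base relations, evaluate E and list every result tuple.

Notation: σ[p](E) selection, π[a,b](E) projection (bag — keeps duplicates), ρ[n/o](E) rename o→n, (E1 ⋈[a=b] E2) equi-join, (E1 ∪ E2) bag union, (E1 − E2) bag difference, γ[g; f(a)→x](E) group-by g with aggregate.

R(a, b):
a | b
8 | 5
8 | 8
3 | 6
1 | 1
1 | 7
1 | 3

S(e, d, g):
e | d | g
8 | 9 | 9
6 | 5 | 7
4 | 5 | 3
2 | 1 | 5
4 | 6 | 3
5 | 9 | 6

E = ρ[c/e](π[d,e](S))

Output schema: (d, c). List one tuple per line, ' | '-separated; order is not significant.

Row counts bottom-up:
  S → 6
  π[d,e](S) → 6
  ρ[c/e](π[d,e](S)) → 6

== RESULT ==
d | c
1 | 2
5 | 4
5 | 6
6 | 4
9 | 5
9 | 8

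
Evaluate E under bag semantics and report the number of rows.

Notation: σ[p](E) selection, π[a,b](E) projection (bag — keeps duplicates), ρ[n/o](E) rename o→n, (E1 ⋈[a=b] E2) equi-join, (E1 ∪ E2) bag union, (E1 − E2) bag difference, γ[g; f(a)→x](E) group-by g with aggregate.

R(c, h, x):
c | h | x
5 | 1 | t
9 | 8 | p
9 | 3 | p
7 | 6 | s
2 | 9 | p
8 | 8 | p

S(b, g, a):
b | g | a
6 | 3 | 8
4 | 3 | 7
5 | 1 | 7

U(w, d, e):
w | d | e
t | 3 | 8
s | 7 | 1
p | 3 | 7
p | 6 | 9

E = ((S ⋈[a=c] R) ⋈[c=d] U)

Stepwise |·|:
  S → 3
  R → 6
  (S ⋈[a=c] R) → 3
  U → 4
  ((S ⋈[a=c] R) ⋈[c=d] U) → 2

|E| = 2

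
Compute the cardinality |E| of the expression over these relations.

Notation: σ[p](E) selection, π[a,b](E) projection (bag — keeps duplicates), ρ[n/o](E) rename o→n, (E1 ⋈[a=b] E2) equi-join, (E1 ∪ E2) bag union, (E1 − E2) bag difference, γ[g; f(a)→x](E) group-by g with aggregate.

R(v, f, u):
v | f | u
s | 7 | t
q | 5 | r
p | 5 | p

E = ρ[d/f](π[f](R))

Row counts bottom-up:
  R → 3
  π[f](R) → 3
  ρ[d/f](π[f](R)) → 3

|E| = 3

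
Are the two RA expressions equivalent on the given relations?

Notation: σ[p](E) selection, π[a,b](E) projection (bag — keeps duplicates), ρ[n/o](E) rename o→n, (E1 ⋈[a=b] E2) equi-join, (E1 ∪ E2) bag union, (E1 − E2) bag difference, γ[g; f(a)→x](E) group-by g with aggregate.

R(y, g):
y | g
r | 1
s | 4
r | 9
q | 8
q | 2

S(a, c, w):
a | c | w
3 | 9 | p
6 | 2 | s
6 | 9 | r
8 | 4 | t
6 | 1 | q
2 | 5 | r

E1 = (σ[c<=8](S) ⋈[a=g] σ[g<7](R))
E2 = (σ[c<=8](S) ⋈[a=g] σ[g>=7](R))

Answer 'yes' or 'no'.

E1 row counts bottom-up:
  S → 6
  σ[c<=8](S) → 4
  R → 5
  σ[g<7](R) → 3
  (σ[c<=8](S) ⋈[a=g] σ[g<7](R)) → 1
E2 row counts bottom-up:
  S → 6
  σ[c<=8](S) → 4
  R → 5
  σ[g>=7](R) → 2
  (σ[c<=8](S) ⋈[a=g] σ[g>=7](R)) → 1

E1 result:
a | c | w | y | g
2 | 5 | r | q | 2
E2 result:
a | c | w | y | g
8 | 4 | t | q | 8
Witness: (8, 4, 't', 'q', 8) appears 0× in E1 but 1× in E2.

no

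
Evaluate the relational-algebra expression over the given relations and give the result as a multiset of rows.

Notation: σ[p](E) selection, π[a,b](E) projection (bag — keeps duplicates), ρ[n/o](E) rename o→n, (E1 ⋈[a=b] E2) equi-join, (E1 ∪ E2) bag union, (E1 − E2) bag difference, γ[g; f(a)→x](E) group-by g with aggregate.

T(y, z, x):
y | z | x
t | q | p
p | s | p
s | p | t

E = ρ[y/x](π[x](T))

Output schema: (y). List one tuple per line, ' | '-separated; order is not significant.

Per-node cardinality:
  T → 3
  π[x](T) → 3
  ρ[y/x](π[x](T)) → 3

== RESULT ==
y
p
p
t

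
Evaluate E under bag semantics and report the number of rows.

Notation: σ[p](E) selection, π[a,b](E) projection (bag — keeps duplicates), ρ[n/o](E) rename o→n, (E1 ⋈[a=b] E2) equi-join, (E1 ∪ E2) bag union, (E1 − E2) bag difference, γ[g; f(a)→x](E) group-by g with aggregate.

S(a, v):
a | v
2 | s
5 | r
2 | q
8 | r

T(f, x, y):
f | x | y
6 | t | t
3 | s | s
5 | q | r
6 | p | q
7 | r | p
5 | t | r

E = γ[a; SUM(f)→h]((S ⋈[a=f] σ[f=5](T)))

Stepwise |·|:
  S → 4
  T → 6
  σ[f=5](T) → 2
  (S ⋈[a=f] σ[f=5](T)) → 2
  γ[a; SUM(f)→h]((S ⋈[a=f] σ[f=5](T))) → 1

|E| = 1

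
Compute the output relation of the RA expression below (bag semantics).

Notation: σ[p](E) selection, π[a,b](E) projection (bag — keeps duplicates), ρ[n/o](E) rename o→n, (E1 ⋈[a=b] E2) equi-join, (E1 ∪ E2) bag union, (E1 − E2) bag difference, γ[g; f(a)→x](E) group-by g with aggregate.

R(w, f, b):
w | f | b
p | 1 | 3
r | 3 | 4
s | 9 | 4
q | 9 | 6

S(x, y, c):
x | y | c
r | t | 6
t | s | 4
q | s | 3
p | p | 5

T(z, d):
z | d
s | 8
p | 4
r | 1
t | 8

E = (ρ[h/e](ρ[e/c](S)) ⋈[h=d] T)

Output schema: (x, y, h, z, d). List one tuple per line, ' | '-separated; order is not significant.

Stepwise |·|:
  S → 4
  ρ[e/c](S) → 4
  ρ[h/e](ρ[e/c](S)) → 4
  T → 4
  (ρ[h/e](ρ[e/c](S)) ⋈[h=d] T) → 1

== RESULT ==
x | y | h | z | d
t | s | 4 | p | 4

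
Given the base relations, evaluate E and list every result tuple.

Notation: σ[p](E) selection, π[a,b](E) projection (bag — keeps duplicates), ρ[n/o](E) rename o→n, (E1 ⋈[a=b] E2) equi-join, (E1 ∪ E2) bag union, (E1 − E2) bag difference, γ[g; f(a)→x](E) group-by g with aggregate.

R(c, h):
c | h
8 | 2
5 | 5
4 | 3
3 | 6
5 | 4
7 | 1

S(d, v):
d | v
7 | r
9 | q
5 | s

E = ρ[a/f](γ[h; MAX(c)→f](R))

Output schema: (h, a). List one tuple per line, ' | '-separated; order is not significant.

Subexpression sizes:
  R → 6
  γ[h; MAX(c)→f](R) → 6
  ρ[a/f](γ[h; MAX(c)→f](R)) → 6

== RESULT ==
h | a
1 | 7
2 | 8
3 | 4
4 | 5
5 | 5
6 | 3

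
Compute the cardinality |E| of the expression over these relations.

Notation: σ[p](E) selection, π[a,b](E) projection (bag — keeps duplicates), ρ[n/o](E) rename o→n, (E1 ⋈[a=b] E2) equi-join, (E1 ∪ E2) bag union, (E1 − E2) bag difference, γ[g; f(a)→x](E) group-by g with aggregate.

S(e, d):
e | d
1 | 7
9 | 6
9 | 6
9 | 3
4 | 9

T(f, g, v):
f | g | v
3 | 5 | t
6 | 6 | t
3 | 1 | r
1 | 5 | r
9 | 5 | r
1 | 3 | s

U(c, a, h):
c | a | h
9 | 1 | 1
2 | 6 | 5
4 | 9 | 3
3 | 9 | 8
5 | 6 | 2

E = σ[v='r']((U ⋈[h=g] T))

Per-node cardinality:
  U → 5
  T → 6
  (U ⋈[h=g] T) → 5
  σ[v='r']((U ⋈[h=g] T)) → 3

|E| = 3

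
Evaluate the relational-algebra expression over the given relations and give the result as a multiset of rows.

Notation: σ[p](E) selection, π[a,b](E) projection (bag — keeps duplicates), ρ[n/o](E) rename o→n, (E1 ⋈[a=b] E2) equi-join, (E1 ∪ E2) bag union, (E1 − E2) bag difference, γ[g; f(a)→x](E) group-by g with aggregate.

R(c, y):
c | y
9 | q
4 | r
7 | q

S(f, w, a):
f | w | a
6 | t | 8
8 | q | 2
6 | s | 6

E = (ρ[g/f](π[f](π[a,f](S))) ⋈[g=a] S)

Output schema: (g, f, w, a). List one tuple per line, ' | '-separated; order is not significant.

Per-node cardinality:
  S → 3
  π[a,f](S) → 3
  π[f](π[a,f](S)) → 3
  ρ[g/f](π[f](π[a,f](S))) → 3
  S → 3
  (ρ[g/f](π[f](π[a,f](S))) ⋈[g=a] S) → 3

== RESULT ==
g | f | w | a
6 | 6 | s | 6
6 | 6 | s | 6
8 | 6 | t | 8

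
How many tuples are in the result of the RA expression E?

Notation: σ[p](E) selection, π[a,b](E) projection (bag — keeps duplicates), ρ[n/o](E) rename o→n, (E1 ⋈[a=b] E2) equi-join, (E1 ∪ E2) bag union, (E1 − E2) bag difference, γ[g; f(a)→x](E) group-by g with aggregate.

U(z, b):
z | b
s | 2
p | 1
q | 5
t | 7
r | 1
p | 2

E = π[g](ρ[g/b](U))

Stepwise |·|:
  U → 6
  ρ[g/b](U) → 6
  π[g](ρ[g/b](U)) → 6

|E| = 6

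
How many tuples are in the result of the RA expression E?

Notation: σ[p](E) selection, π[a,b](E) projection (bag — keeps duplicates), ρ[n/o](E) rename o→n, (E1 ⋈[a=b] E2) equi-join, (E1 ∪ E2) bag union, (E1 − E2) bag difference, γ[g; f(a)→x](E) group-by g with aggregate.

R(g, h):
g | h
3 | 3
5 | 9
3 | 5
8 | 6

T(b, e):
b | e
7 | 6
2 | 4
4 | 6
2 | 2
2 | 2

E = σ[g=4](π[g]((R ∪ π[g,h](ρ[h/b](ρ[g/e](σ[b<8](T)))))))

Stepwise |·|:
  R → 4
  T → 5
  σ[b<8](T) → 5
  ρ[g/e](σ[b<8](T)) → 5
  ρ[h/b](ρ[g/e](σ[b<8](T))) → 5
  π[g,h](ρ[h/b](ρ[g/e](σ[b<8](T)))) → 5
  (R ∪ π[g,h](ρ[h/b](ρ[g/e](σ[b<8](T))))) → 9
  π[g]((R ∪ π[g,h](ρ[h/b](ρ[g/e](σ[b<8](T)))))) → 9
  σ[g=4](π[g]((R ∪ π[g,h](ρ[h/b](ρ[g/e](σ[b<8](T))))))) → 1

|E| = 1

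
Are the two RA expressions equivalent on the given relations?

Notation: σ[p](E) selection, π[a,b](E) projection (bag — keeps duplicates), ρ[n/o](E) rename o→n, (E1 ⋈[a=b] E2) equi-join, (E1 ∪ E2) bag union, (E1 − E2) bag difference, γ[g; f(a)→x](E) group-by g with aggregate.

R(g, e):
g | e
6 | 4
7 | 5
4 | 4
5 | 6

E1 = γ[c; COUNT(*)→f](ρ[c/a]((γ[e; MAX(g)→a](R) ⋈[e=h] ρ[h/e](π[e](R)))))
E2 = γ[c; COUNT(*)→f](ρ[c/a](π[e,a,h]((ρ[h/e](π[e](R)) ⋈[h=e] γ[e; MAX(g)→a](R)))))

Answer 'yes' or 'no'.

E1 row counts bottom-up:
  R → 4
  γ[e; MAX(g)→a](R) → 3
  R → 4
  π[e](R) → 4
  ρ[h/e](π[e](R)) → 4
  (γ[e; MAX(g)→a](R) ⋈[e=h] ρ[h/e](π[e](R))) → 4
  ρ[c/a]((γ[e; MAX(g)→a](R) ⋈[e=h] ρ[h/e](π[e](R)))) → 4
  γ[c; COUNT(*)→f](ρ[c/a]((γ[e; MAX(g)→a](R) ⋈[e=h] ρ[h/e](π[e](R))))) → 3
E2 row counts bottom-up:
  R → 4
  π[e](R) → 4
  ρ[h/e](π[e](R)) → 4
  R → 4
  γ[e; MAX(g)→a](R) → 3
  (ρ[h/e](π[e](R)) ⋈[h=e] γ[e; MAX(g)→a](R)) → 4
  π[e,a,h]((ρ[h/e](π[e](R)) ⋈[h=e] γ[e; MAX(g)→a](R))) → 4
  ρ[c/a](π[e,a,h]((ρ[h/e](π[e](R)) ⋈[h=e] γ[e; MAX(g)→a](R)))) → 4
  γ[c; COUNT(*)→f](ρ[c/a](π[e,a,h]((ρ[h/e](π[e](R)) ⋈[h=e] γ[e; MAX(g)→a](R))))) → 3

E1 and E2 produce the same multiset:
c | f
5 | 1
6 | 2
7 | 1

yes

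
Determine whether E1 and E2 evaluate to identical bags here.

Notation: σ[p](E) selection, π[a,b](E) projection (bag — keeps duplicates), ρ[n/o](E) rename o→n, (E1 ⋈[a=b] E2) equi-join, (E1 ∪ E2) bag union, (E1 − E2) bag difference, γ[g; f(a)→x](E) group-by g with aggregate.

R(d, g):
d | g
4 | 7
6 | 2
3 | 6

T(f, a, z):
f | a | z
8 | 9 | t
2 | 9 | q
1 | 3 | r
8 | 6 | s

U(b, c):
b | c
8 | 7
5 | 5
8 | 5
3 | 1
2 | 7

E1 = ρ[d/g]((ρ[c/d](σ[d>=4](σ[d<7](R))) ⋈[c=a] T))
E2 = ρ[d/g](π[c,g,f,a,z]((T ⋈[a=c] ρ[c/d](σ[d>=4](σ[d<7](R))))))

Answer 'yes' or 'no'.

E1 subexpression sizes:
  R → 3
  σ[d<7](R) → 3
  σ[d>=4](σ[d<7](R)) → 2
  ρ[c/d](σ[d>=4](σ[d<7](R))) → 2
  T → 4
  (ρ[c/d](σ[d>=4](σ[d<7](R))) ⋈[c=a] T) → 1
  ρ[d/g]((ρ[c/d](σ[d>=4](σ[d<7](R))) ⋈[c=a] T)) → 1
E2 subexpression sizes:
  T → 4
  R → 3
  σ[d<7](R) → 3
  σ[d>=4](σ[d<7](R)) → 2
  ρ[c/d](σ[d>=4](σ[d<7](R))) → 2
  (T ⋈[a=c] ρ[c/d](σ[d>=4](σ[d<7](R)))) → 1
  π[c,g,f,a,z]((T ⋈[a=c] ρ[c/d](σ[d>=4](σ[d<7](R))))) → 1
  ρ[d/g](π[c,g,f,a,z]((T ⋈[a=c] ρ[c/d](σ[d>=4](σ[d<7](R)))))) → 1

E1 and E2 produce the same multiset:
c | d | f | a | z
6 | 2 | 8 | 6 | s

yes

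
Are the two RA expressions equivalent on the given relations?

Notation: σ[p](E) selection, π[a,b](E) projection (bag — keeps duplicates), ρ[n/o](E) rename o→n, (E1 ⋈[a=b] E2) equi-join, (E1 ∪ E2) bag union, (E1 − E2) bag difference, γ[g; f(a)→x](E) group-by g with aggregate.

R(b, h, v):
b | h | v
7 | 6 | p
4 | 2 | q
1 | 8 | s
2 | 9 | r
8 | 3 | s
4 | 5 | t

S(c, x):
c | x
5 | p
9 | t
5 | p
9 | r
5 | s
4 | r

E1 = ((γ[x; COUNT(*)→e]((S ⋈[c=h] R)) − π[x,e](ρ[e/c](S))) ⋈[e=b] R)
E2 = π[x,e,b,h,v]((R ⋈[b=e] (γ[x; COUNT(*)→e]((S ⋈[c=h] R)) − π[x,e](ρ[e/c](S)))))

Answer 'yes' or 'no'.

E1 stepwise |·|:
  S → 6
  R → 6
  (S ⋈[c=h] R) → 5
  γ[x; COUNT(*)→e]((S ⋈[c=h] R)) → 4
  S → 6
  ρ[e/c](S) → 6
  π[x,e](ρ[e/c](S)) → 6
  (γ[x; COUNT(*)→e]((S ⋈[c=h] R)) − π[x,e](ρ[e/c](S))) → 4
  R → 6
  ((γ[x; COUNT(*)→e]((S ⋈[c=h] R)) − π[x,e](ρ[e/c](S))) ⋈[e=b] R) → 4
E2 stepwise |·|:
  R → 6
  S → 6
  R → 6
  (S ⋈[c=h] R) → 5
  γ[x; COUNT(*)→e]((S ⋈[c=h] R)) → 4
  S → 6
  ρ[e/c](S) → 6
  π[x,e](ρ[e/c](S)) → 6
  (γ[x; COUNT(*)→e]((S ⋈[c=h] R)) − π[x,e](ρ[e/c](S))) → 4
  (R ⋈[b=e] (γ[x; COUNT(*)→e]((S ⋈[c=h] R)) − π[x,e](ρ[e/c](S)))) → 4
  π[x,e,b,h,v]((R ⋈[b=e] (γ[x; COUNT(*)→e]((S ⋈[c=h] R)) − π[x,e](ρ[e/c](S))))) → 4

E1 and E2 produce the same multiset:
x | e | b | h | v
p | 2 | 2 | 9 | r
r | 1 | 1 | 8 | s
s | 1 | 1 | 8 | s
t | 1 | 1 | 8 | s

yes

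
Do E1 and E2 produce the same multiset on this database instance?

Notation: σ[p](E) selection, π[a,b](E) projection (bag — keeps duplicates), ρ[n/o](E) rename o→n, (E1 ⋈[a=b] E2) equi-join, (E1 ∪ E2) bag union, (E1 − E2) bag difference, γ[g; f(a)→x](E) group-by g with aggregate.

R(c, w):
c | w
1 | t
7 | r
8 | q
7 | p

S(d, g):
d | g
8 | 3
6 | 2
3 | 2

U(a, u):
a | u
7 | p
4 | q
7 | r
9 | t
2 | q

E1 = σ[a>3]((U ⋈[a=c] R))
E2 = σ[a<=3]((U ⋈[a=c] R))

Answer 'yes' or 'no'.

E1 row counts bottom-up:
  U → 5
  R → 4
  (U ⋈[a=c] R) → 4
  σ[a>3]((U ⋈[a=c] R)) → 4
E2 row counts bottom-up:
  U → 5
  R → 4
  (U ⋈[a=c] R) → 4
  σ[a<=3]((U ⋈[a=c] R)) → 0

E1 result:
a | u | c | w
7 | p | 7 | p
7 | p | 7 | r
7 | r | 7 | p
7 | r | 7 | r
E2 result:
a | u | c | w
(0 rows)
Witness: (7, 'p', 7, 'r') appears 1× in E1 but 0× in E2.

no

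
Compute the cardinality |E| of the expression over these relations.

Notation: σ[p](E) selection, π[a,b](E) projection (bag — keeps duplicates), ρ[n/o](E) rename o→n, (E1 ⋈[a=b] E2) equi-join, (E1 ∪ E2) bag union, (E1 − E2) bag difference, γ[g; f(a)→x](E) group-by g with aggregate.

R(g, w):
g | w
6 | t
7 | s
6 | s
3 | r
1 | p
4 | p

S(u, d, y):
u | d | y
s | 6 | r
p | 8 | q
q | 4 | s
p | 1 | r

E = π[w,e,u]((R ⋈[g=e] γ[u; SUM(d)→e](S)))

Subexpression sizes:
  R → 6
  S → 4
  γ[u; SUM(d)→e](S) → 3
  (R ⋈[g=e] γ[u; SUM(d)→e](S)) → 3
  π[w,e,u]((R ⋈[g=e] γ[u; SUM(d)→e](S))) → 3

|E| = 3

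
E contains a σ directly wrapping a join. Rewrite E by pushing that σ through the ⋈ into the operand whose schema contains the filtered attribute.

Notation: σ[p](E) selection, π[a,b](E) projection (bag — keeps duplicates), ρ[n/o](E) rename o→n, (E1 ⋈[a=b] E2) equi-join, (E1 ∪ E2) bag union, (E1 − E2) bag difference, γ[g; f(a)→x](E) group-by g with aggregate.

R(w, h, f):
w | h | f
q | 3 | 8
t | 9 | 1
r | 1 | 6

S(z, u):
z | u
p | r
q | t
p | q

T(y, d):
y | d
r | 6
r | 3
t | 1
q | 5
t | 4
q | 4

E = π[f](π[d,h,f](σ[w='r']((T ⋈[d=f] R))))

σ filters on w, owned by the right side.
E' = π[f](π[d,h,f]((T ⋈[d=f] σ[w='r'](R))))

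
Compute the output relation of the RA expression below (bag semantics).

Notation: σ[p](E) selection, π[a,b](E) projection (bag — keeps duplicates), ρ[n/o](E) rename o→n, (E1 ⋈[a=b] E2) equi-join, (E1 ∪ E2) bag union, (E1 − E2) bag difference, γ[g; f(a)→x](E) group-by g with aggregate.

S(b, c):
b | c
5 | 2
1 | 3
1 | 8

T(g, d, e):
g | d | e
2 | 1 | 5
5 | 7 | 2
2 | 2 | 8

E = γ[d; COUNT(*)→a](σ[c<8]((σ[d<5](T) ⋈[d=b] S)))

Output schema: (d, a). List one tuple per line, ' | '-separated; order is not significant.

Row counts bottom-up:
  T → 3
  σ[d<5](T) → 2
  S → 3
  (σ[d<5](T) ⋈[d=b] S) → 2
  σ[c<8]((σ[d<5](T) ⋈[d=b] S)) → 1
  γ[d; COUNT(*)→a](σ[c<8]((σ[d<5](T) ⋈[d=b] S))) → 1

== RESULT ==
d | a
1 | 1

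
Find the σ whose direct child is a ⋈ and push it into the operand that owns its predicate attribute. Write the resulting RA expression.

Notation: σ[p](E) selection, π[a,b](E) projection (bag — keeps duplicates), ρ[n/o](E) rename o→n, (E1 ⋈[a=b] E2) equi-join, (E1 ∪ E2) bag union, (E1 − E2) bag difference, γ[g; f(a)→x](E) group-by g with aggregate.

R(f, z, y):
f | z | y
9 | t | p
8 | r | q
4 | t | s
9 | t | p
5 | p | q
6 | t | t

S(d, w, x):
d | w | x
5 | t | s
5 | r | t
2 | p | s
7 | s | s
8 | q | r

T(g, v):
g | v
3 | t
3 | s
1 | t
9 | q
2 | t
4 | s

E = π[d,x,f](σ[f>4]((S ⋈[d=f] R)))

σ filters on f, owned by the right side.
E' = π[d,x,f]((S ⋈[d=f] σ[f>4](R)))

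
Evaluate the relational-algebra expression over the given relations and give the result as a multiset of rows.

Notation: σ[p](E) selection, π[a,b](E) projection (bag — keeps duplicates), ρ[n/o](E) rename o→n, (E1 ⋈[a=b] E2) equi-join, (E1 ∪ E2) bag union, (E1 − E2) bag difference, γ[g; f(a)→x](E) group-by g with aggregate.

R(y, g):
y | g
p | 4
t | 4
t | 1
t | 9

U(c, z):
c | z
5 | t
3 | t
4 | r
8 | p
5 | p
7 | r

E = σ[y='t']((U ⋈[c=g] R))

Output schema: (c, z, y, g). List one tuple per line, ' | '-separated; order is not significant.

Row counts bottom-up:
  U → 6
  R → 4
  (U ⋈[c=g] R) → 2
  σ[y='t']((U ⋈[c=g] R)) → 1

== RESULT ==
c | z | y | g
4 | r | t | 4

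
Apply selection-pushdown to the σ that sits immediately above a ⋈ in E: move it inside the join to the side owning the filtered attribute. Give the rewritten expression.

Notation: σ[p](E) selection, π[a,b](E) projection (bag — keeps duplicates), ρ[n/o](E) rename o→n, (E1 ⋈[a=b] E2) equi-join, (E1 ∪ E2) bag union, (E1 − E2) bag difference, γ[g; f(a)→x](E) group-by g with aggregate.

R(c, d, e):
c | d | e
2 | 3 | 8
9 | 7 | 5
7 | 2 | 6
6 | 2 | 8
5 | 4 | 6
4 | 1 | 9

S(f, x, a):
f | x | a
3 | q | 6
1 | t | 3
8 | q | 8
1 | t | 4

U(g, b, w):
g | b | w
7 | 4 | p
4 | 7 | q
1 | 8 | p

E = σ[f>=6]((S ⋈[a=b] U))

σ filters on f, owned by the left side.
E' = (σ[f>=6](S) ⋈[a=b] U)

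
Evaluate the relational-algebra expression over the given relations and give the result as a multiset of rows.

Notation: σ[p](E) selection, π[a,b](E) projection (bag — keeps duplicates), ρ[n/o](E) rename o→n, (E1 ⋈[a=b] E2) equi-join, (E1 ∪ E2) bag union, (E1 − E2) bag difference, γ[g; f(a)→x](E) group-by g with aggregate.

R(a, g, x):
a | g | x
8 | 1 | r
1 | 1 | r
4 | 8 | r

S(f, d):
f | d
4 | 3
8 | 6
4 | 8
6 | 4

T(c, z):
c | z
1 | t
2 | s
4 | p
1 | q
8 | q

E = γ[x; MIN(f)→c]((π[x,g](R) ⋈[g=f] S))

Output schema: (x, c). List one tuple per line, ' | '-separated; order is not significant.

Row counts bottom-up:
  R → 3
  π[x,g](R) → 3
  S → 4
  (π[x,g](R) ⋈[g=f] S) → 1
  γ[x; MIN(f)→c]((π[x,g](R) ⋈[g=f] S)) → 1

== RESULT ==
x | c
r | 8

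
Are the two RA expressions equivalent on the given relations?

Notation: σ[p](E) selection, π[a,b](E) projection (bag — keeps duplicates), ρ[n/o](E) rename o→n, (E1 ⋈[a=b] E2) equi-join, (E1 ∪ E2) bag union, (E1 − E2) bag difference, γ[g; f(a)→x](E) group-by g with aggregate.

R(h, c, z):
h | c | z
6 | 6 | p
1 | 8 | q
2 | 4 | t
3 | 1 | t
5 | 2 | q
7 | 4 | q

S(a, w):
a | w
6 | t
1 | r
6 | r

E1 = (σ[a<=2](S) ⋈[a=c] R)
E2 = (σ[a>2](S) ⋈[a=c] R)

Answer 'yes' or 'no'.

E1 subexpression sizes:
  S → 3
  σ[a<=2](S) → 1
  R → 6
  (σ[a<=2](S) ⋈[a=c] R) → 1
E2 subexpression sizes:
  S → 3
  σ[a>2](S) → 2
  R → 6
  (σ[a>2](S) ⋈[a=c] R) → 2

E1 result:
a | w | h | c | z
1 | r | 3 | 1 | t
E2 result:
a | w | h | c | z
6 | r | 6 | 6 | p
6 | t | 6 | 6 | p
Witness: (1, 'r', 3, 1, 't') appears 1× in E1 but 0× in E2.

no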